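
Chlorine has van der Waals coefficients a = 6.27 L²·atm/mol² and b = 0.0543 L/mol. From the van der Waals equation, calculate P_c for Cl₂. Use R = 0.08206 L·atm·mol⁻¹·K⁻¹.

P_c ≈ 78.76 atm

For a van der Waals gas, P_c = a/(27b²).
P_c = 6.27/(27×(0.0543)²) = 6.27/0.079609 = 78.76 atm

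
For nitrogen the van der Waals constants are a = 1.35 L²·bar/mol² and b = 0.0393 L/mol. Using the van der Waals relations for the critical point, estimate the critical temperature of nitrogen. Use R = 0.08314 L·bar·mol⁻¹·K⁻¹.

T_c ≈ 122.4 K

For a van der Waals gas, T_c = 8a/(27Rb).
T_c = 8×1.35/(27×0.08314×0.0393) = 10.800/0.088220 = 122.4 K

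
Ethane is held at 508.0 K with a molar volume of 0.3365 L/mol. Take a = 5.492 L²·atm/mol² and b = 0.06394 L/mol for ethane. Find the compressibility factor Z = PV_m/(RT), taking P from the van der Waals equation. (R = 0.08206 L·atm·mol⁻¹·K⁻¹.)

P = RT/(V_m − b) − a/V_m² = (0.08206)(508.0)/(0.3365 − 0.06394) − 5.492/(0.3365)²
  = 41.686/0.27256 − 48.502 = 152.94 − 48.502 = 104.44 atm
Z = PV_m/(RT) = (104.44)(0.3365)/((0.08206)(508.0)) = 35.144/41.686 = 0.8431

Z ≈ 0.8431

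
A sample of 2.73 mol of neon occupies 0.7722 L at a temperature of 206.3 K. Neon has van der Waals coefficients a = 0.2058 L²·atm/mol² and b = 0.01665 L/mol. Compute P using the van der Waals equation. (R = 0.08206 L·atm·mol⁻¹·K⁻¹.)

P ≈ 61.02 atm

P = nRT/(V − nb) − a n²/V²
nRT/(V − nb) = (2.73)(0.08206)(206.3)/(0.7722 − 2.73×0.01665) = 46.216/0.72675 = 63.593 atm
a n²/V² = (0.2058)(2.73)²/(0.7722)² = 2.5722 atm
P = 63.593 − 2.5722 = 61.02 atm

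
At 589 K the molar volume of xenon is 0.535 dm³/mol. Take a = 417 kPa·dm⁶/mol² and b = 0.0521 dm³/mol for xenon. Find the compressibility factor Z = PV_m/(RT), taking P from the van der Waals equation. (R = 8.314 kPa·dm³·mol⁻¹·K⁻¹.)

Z ≈ 0.9487

P = RT/(V_m − b) − a/V_m² = (8.314)(589)/(0.535 − 0.0521) − 417/(0.535)²
  = 4896.9/0.48290 − 1456.9 = 10141 − 1456.9 = 8684 kPa
Z = PV_m/(RT) = (8684)(0.535)/((8.314)(589)) = 4645.9/4896.9 = 0.9487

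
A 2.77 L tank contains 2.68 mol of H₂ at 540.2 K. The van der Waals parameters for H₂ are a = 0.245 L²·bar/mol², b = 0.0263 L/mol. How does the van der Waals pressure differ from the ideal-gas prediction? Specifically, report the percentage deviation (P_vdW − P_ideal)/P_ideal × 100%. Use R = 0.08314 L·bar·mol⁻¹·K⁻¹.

Ideal: P_ideal = nRT/V = (2.68)(0.08314)(540.2)/2.77 = 43.4530 bar
vdW: P = nRT/(V − nb) − a n²/V² = 120.365/2.69952 − 1.75969/7.67290 = 44.5876 − 0.229338 = 44.3583 bar
% deviation = (44.3583 − 43.4530)/43.4530 × 100% = 2.08%

2.08 %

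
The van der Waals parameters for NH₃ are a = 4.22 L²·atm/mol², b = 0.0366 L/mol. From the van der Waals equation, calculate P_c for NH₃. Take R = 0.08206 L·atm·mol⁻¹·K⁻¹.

For a van der Waals gas, P_c = a/(27b²).
P_c = 4.22/(27×(0.0366)²) = 4.22/0.036168 = 116.7 atm

P_c ≈ 116.7 atm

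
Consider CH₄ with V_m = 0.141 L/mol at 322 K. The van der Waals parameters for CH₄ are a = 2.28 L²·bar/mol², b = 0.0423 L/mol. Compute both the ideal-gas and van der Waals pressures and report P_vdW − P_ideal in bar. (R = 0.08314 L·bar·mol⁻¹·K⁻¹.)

Ideal: P_ideal = RT/V_m = (0.08314)(322)/0.141 = 189.866 bar
vdW: P = RT/(V_m − b) − a/V_m² = 26.7711/0.0987000 − 2.28/0.0198810 = 271.237 − 114.682 = 156.555 bar
ΔP = 156.555 − 189.866 = -33.31 bar

ΔP ≈ -33.31 bar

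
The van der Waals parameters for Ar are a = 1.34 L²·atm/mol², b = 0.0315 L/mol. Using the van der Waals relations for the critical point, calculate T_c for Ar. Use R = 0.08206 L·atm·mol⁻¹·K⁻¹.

T_c ≈ 153.6 K

For a van der Waals gas, T_c = 8a/(27Rb).
T_c = 8×1.34/(27×0.08206×0.0315) = 10.720/0.069792 = 153.6 K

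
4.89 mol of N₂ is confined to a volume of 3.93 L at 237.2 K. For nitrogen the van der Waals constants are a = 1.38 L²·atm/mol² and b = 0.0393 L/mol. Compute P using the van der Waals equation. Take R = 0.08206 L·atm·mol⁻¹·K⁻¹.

P = nRT/(V − nb) − a n²/V²
nRT/(V − nb) = (4.89)(0.08206)(237.2)/(3.93 − 4.89×0.0393) = 95.182/3.7378 = 25.465 atm
a n²/V² = (1.38)(4.89)²/(3.93)² = 2.1365 atm
P = 25.465 − 2.1365 = 23.33 atm

P ≈ 23.33 atm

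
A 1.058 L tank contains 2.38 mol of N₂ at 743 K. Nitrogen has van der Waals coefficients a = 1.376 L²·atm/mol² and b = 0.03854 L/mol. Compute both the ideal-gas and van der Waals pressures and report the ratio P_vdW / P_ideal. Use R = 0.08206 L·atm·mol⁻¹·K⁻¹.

Ideal: P_ideal = nRT/V = (2.38)(0.08206)(743)/1.058 = 137.155 atm
vdW: P = nRT/(V − nb) − a n²/V² = 145.110/0.966275 − 7.79421/1.11936 = 150.175 − 6.96309 = 143.212 atm
Ratio = 143.212/137.155 = 1.044

P_vdW / P_ideal ≈ 1.044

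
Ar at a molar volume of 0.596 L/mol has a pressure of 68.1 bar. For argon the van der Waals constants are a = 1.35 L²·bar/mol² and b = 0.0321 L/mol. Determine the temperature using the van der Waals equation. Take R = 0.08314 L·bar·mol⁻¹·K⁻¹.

T ≈ 487.7 K

T = (P + a/V_m²)(V_m − b)/R
P + a/V_m² = 68.1 + 1.35/(0.596)² = 71.901 bar
V_m − b = 0.596 − 0.0321 = 0.56390 L/mol
T = (71.901)(0.56390)/0.08314 = 487.7 K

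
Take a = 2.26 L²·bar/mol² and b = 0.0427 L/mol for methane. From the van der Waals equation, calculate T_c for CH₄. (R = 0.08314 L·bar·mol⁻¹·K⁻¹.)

For a van der Waals gas, T_c = 8a/(27Rb).
T_c = 8×2.26/(27×0.08314×0.0427) = 18.080/0.095852 = 188.6 K

T_c ≈ 188.6 K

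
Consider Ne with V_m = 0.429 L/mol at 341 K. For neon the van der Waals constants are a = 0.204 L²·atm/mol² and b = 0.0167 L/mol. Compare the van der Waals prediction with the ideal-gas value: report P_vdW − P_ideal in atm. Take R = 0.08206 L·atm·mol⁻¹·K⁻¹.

Ideal: P_ideal = RT/V_m = (0.08206)(341)/0.429 = 65.2272 atm
vdW: P = RT/(V_m − b) − a/V_m² = 27.9825/0.412300 − 0.204/0.184041 = 67.8693 − 1.10845 = 66.7609 atm
ΔP = 66.7609 − 65.2272 = 1.534 atm

ΔP ≈ 1.534 atm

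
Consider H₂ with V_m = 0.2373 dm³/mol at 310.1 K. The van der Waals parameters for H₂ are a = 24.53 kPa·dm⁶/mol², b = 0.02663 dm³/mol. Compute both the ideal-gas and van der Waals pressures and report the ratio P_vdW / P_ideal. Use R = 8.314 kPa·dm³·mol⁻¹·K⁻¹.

Ideal: P_ideal = RT/V_m = (8.314)(310.1)/0.2373 = 10864.6 kPa
vdW: P = RT/(V_m − b) − a/V_m² = 2578.17/0.210670 − 24.53/0.0563113 = 12238.0 − 435.614 = 11802.4 kPa
Ratio = 11802.4/10864.6 = 1.086

P_vdW / P_ideal ≈ 1.086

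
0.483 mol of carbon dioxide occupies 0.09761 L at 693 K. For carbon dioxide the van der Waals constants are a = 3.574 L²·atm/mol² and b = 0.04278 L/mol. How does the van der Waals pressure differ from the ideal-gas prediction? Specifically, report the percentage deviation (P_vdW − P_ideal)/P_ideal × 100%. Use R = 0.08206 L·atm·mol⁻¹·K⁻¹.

Ideal: P_ideal = nRT/V = (0.483)(0.08206)(693)/0.09761 = 281.396 atm
vdW: P = nRT/(V − nb) − a n²/V² = 27.4670/0.0769473 − 0.833775/0.00952771 = 356.959 − 87.5105 = 269.449 atm
% deviation = (269.449 − 281.396)/281.396 × 100% = -4.25%

-4.25 %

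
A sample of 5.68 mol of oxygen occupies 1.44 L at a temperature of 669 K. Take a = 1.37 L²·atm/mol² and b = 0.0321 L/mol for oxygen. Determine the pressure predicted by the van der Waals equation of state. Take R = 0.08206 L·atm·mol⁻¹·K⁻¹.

P = nRT/(V − nb) − a n²/V²
nRT/(V − nb) = (5.68)(0.08206)(669)/(1.44 − 5.68×0.0321) = 311.82/1.2577 = 247.93 atm
a n²/V² = (1.37)(5.68)²/(1.44)² = 21.315 atm
P = 247.93 − 21.315 = 226.6 atm

P ≈ 226.6 atm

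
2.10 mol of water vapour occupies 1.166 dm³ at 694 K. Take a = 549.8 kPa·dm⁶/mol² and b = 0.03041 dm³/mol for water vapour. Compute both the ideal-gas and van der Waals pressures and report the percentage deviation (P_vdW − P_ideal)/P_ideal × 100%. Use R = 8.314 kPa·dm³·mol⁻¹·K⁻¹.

-11.37 %

Ideal: P_ideal = nRT/V = (2.10)(8.314)(694)/1.166 = 10391.8 kPa
vdW: P = nRT/(V − nb) − a n²/V² = 12116.8/1.10214 − 2424.62/1.35956 = 10993.9 − 1783.39 = 9210.5 kPa
% deviation = (9210.5 − 10391.8)/10391.8 × 100% = -11.37%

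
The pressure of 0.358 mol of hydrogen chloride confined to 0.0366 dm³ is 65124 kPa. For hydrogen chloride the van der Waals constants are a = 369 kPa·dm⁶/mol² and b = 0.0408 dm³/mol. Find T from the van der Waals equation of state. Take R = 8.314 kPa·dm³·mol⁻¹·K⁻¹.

T = (P + a n²/V²)(V − nb)/(nR)
P + a n²/V² = 65124 + (369)(0.358)²/(0.0366)² = 100429 kPa
V − nb = 0.0366 − (0.358)(0.0408) = 0.021994 dm³
T = (100429)(0.021994)/((0.358)(8.314)) = 742.1 K

T ≈ 742.1 K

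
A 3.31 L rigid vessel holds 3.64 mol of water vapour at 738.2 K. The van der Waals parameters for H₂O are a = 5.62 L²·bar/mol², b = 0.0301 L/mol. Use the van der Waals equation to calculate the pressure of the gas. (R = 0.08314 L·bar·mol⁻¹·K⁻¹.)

P = nRT/(V − nb) − a n²/V²
nRT/(V − nb) = (3.64)(0.08314)(738.2)/(3.31 − 3.64×0.0301) = 223.40/3.2004 = 69.804 bar
a n²/V² = (5.62)(3.64)²/(3.31)² = 6.7965 bar
P = 69.804 − 6.7965 = 63.01 bar

P ≈ 63.01 bar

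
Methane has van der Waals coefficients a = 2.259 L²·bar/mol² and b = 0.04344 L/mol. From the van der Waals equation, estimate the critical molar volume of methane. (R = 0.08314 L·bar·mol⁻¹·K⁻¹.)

For a van der Waals gas, V_m,c = 3b.
V_m,c = 3×0.04344 = 0.1303 L/mol

V_m,c ≈ 0.1303 L/mol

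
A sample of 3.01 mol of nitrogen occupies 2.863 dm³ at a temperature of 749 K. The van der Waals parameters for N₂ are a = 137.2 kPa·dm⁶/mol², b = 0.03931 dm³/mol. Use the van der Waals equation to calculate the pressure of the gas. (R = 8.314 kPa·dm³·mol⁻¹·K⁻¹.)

P ≈ 6678 kPa

P = nRT/(V − nb) − a n²/V²
nRT/(V − nb) = (3.01)(8.314)(749)/(2.863 − 3.01×0.03931) = 18744/2.7447 = 6829.2 kPa
a n²/V² = (137.2)(3.01)²/(2.863)² = 151.65 kPa
P = 6829.2 − 151.65 = 6678 kPa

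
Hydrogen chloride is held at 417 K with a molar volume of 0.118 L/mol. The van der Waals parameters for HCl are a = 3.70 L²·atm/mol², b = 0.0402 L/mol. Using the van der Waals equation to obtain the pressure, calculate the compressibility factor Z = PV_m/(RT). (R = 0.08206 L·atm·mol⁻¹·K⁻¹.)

Z ≈ 0.6004

P = RT/(V_m − b) − a/V_m² = (0.08206)(417)/(0.118 − 0.0402) − 3.70/(0.118)²
  = 34.219/0.077800 − 265.73 = 439.83 − 265.73 = 174.10 atm
Z = PV_m/(RT) = (174.10)(0.118)/((0.08206)(417)) = 20.544/34.219 = 0.6004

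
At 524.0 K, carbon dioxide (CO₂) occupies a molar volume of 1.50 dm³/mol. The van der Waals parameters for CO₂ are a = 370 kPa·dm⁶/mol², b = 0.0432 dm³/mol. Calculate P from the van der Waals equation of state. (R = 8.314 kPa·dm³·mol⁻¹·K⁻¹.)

P = RT/(V_m − b) − a/V_m²
RT/(V_m − b) = (8.314)(524.0)/(1.50 − 0.0432) = 4356.5/1.4568 = 2990.5 kPa
a/V_m² = 370/(1.50)² = 164.44 kPa
P = 2990.5 − 164.44 = 2826 kPa

P ≈ 2826 kPa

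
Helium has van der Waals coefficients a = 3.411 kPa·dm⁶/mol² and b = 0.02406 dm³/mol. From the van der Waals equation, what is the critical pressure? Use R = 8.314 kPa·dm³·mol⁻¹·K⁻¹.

For a van der Waals gas, P_c = a/(27b²).
P_c = 3.411/(27×(0.02406)²) = 3.411/0.015630 = 218.2 kPa

P_c ≈ 218.2 kPa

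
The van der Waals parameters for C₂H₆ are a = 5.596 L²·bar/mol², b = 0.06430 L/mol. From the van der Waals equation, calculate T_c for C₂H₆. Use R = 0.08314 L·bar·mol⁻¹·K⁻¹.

For a van der Waals gas, T_c = 8a/(27Rb).
T_c = 8×5.596/(27×0.08314×0.06430) = 44.768/0.14434 = 310.2 K

T_c ≈ 310.2 K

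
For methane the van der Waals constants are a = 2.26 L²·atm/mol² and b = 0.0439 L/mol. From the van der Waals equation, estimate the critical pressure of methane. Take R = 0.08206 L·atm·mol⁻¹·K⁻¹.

For a van der Waals gas, P_c = a/(27b²).
P_c = 2.26/(27×(0.0439)²) = 2.26/0.052035 = 43.43 atm

P_c ≈ 43.43 atm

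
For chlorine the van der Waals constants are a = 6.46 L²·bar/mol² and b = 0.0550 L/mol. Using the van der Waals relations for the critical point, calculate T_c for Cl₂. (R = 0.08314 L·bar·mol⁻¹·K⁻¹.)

For a van der Waals gas, T_c = 8a/(27Rb).
T_c = 8×6.46/(27×0.08314×0.0550) = 51.680/0.12346 = 418.6 K

T_c ≈ 418.6 K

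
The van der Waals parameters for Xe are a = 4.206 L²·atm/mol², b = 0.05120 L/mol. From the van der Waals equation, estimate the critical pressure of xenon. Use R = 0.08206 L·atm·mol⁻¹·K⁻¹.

P_c ≈ 59.42 atm

For a van der Waals gas, P_c = a/(27b²).
P_c = 4.206/(27×(0.05120)²) = 4.206/0.070779 = 59.42 atm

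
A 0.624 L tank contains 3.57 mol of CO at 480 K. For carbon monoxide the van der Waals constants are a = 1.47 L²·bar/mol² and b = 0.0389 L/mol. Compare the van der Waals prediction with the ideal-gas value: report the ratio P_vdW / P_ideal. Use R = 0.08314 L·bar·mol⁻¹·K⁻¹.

P_vdW / P_ideal ≈ 1.076

Ideal: P_ideal = nRT/V = (3.57)(0.08314)(480)/0.624 = 228.315 bar
vdW: P = nRT/(V − nb) − a n²/V² = 142.469/0.485127 − 18.7350/0.389376 = 293.674 − 48.1154 = 245.559 bar
Ratio = 245.559/228.315 = 1.076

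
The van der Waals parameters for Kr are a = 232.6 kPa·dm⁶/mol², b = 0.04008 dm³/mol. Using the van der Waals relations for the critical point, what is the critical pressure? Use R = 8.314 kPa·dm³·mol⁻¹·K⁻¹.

P_c ≈ 5363 kPa

For a van der Waals gas, P_c = a/(27b²).
P_c = 232.6/(27×(0.04008)²) = 232.6/0.043373 = 5363 kPa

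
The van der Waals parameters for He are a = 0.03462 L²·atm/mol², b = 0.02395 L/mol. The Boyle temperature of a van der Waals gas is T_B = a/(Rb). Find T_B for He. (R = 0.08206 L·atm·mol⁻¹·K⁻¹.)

For a van der Waals gas the second virial coefficient B₂ = b − a/(RT) vanishes at T_B = a/(Rb).
T_B = 0.03462/(0.08206×0.02395) = 0.03462/0.0019653 = 17.62 K

T_B ≈ 17.62 K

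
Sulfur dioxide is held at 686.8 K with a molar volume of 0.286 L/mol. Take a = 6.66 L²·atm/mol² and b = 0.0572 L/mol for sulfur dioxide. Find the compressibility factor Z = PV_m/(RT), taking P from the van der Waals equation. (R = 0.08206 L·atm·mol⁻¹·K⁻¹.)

P = RT/(V_m − b) − a/V_m² = (0.08206)(686.8)/(0.286 − 0.0572) − 6.66/(0.286)²
  = 56.359/0.22880 − 81.422 = 246.32 − 81.422 = 164.90 atm
Z = PV_m/(RT) = (164.90)(0.286)/((0.08206)(686.8)) = 47.161/56.359 = 0.8368

Z ≈ 0.8368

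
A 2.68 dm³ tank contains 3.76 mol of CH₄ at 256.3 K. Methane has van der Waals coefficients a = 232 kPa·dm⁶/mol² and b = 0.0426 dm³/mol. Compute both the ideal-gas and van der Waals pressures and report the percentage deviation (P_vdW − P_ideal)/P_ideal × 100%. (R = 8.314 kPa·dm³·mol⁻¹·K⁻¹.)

-8.92 %

Ideal: P_ideal = nRT/V = (3.76)(8.314)(256.3)/2.68 = 2989.59 kPa
vdW: P = nRT/(V − nb) − a n²/V² = 8012.10/2.51982 − 3279.92/7.18240 = 3179.63 − 456.661 = 2722.97 kPa
% deviation = (2722.97 − 2989.59)/2989.59 × 100% = -8.92%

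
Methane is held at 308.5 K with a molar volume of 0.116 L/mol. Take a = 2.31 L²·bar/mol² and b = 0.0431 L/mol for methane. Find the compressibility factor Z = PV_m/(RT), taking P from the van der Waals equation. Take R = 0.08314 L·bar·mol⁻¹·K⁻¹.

P = RT/(V_m − b) − a/V_m² = (0.08314)(308.5)/(0.116 − 0.0431) − 2.31/(0.116)²
  = 25.649/0.072900 − 171.67 = 351.84 − 171.67 = 180.17 bar
Z = PV_m/(RT) = (180.17)(0.116)/((0.08314)(308.5)) = 20.900/25.649 = 0.8148

Z ≈ 0.8148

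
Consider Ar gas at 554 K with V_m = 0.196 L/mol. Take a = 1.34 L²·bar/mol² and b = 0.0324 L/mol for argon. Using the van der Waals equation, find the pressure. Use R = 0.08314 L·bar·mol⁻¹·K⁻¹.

P = RT/(V_m − b) − a/V_m²
RT/(V_m − b) = (0.08314)(554)/(0.196 − 0.0324) = 46.060/0.16360 = 281.54 bar
a/V_m² = 1.34/(0.196)² = 34.881 bar
P = 281.54 − 34.881 = 246.7 bar

P ≈ 246.7 bar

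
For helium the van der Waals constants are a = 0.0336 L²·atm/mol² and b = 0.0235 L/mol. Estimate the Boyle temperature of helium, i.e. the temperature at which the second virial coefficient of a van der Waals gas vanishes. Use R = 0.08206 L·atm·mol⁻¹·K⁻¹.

T_B ≈ 17.42 K

For a van der Waals gas the second virial coefficient B₂ = b − a/(RT) vanishes at T_B = a/(Rb).
T_B = 0.0336/(0.08206×0.0235) = 0.0336/0.0019284 = 17.42 K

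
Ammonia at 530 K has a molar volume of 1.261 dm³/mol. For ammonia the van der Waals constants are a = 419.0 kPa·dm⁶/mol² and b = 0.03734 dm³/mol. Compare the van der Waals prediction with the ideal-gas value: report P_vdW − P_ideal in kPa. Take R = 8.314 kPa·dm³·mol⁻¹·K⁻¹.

Ideal: P_ideal = RT/V_m = (8.314)(530)/1.261 = 3494.39 kPa
vdW: P = RT/(V_m − b) − a/V_m² = 4406.42/1.22366 − 419.0/1.59012 = 3601.02 − 263.502 = 3337.52 kPa
ΔP = 3337.52 − 3494.39 = -156.9 kPa

ΔP ≈ -156.9 kPa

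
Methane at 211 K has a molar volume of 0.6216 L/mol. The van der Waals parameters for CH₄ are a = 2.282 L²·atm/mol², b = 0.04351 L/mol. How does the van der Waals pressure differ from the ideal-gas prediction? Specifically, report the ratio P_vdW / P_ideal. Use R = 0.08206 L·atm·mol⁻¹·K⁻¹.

Ideal: P_ideal = RT/V_m = (0.08206)(211)/0.6216 = 27.8550 atm
vdW: P = RT/(V_m − b) − a/V_m² = 17.3147/0.578090 − 2.282/0.386387 = 29.9516 − 5.90600 = 24.0456 atm
Ratio = 24.0456/27.8550 = 0.8632

P_vdW / P_ideal ≈ 0.8632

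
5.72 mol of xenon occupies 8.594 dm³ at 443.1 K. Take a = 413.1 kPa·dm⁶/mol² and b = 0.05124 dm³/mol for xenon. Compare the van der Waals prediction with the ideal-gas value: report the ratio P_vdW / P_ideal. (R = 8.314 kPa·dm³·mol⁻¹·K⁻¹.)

P_vdW / P_ideal ≈ 0.9607

Ideal: P_ideal = nRT/V = (5.72)(8.314)(443.1)/8.594 = 2451.95 kPa
vdW: P = nRT/(V − nb) − a n²/V² = 21072.1/8.30091 − 13516.0/73.8568 = 2538.53 − 183.003 = 2355.53 kPa
Ratio = 2355.53/2451.95 = 0.9607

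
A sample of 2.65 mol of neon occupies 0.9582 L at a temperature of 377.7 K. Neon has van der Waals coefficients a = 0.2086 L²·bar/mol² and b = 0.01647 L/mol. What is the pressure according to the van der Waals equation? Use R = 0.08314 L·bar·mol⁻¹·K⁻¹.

P ≈ 89.39 bar

P = nRT/(V − nb) − a n²/V²
nRT/(V − nb) = (2.65)(0.08314)(377.7)/(0.9582 − 2.65×0.01647) = 83.215/0.91455 = 90.990 bar
a n²/V² = (0.2086)(2.65)²/(0.9582)² = 1.5955 bar
P = 90.990 − 1.5955 = 89.39 bar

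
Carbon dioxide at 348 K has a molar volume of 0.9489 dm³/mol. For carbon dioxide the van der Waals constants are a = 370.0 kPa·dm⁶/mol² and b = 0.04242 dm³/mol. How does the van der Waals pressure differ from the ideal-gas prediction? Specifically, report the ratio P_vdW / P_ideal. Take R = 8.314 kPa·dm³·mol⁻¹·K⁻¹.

Ideal: P_ideal = RT/V_m = (8.314)(348)/0.9489 = 3049.08 kPa
vdW: P = RT/(V_m − b) − a/V_m² = 2893.27/0.906480 − 370.0/0.900411 = 3191.76 − 410.923 = 2780.84 kPa
Ratio = 2780.84/3049.08 = 0.9120

P_vdW / P_ideal ≈ 0.9120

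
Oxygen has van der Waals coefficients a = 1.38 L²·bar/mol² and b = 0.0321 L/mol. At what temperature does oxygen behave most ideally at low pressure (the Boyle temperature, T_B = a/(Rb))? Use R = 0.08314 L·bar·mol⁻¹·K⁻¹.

For a van der Waals gas the second virial coefficient B₂ = b − a/(RT) vanishes at T_B = a/(Rb).
T_B = 1.38/(0.08314×0.0321) = 1.38/0.0026688 = 517.1 K

T_B ≈ 517.1 K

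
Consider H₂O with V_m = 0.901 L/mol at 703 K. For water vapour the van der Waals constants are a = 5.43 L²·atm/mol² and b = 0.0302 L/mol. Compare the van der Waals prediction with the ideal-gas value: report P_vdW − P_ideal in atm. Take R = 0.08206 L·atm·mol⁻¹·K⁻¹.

Ideal: P_ideal = RT/V_m = (0.08206)(703)/0.901 = 64.0268 atm
vdW: P = RT/(V_m − b) − a/V_m² = 57.6882/0.870800 − 5.43/0.811801 = 66.2474 − 6.68883 = 59.5586 atm
ΔP = 59.5586 − 64.0268 = -4.468 atm

ΔP ≈ -4.468 atm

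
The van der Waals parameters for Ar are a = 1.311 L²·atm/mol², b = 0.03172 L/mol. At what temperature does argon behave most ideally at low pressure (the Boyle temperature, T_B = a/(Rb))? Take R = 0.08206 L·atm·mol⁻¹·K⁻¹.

T_B ≈ 503.7 K

For a van der Waals gas the second virial coefficient B₂ = b − a/(RT) vanishes at T_B = a/(Rb).
T_B = 1.311/(0.08206×0.03172) = 1.311/0.0026029 = 503.7 K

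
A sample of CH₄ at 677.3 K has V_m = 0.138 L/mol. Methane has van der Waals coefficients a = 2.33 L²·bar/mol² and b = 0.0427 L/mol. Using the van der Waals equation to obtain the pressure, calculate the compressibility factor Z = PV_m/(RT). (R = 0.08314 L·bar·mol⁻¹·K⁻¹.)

Z ≈ 1.148

P = RT/(V_m − b) − a/V_m² = (0.08314)(677.3)/(0.138 − 0.0427) − 2.33/(0.138)²
  = 56.311/0.095300 − 122.35 = 590.88 − 122.35 = 468.53 bar
Z = PV_m/(RT) = (468.53)(0.138)/((0.08314)(677.3)) = 64.657/56.311 = 1.148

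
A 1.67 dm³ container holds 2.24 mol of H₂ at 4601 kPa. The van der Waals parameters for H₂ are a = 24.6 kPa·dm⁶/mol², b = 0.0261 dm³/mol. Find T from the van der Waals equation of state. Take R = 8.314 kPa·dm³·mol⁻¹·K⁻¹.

T = (P + a n²/V²)(V − nb)/(nR)
P + a n²/V² = 4601 + (24.6)(2.24)²/(1.67)² = 4645.3 kPa
V − nb = 1.67 − (2.24)(0.0261) = 1.6115 dm³
T = (4645.3)(1.6115)/((2.24)(8.314)) = 402.0 K

T ≈ 402.0 K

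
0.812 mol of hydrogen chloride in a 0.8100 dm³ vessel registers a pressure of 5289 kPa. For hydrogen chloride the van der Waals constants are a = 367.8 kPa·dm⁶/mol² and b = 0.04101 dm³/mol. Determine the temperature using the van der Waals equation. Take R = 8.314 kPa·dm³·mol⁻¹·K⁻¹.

T = (P + a n²/V²)(V − nb)/(nR)
P + a n²/V² = 5289 + (367.8)(0.812)²/(0.8100)² = 5658.6 kPa
V − nb = 0.8100 − (0.812)(0.04101) = 0.77670 dm³
T = (5658.6)(0.77670)/((0.812)(8.314)) = 651.0 K

T ≈ 651.0 K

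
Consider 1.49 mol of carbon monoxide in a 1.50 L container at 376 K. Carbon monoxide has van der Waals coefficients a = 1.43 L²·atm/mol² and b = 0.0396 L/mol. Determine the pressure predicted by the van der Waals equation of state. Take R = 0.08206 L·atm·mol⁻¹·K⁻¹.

P ≈ 30.49 atm

P = nRT/(V − nb) − a n²/V²
nRT/(V − nb) = (1.49)(0.08206)(376)/(1.50 − 1.49×0.0396) = 45.973/1.4410 = 31.904 atm
a n²/V² = (1.43)(1.49)²/(1.50)² = 1.4110 atm
P = 31.904 − 1.4110 = 30.49 atm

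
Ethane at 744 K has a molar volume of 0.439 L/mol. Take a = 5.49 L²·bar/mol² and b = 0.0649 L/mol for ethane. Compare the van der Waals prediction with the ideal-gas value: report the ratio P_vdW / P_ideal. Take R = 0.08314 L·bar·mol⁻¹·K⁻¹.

P_vdW / P_ideal ≈ 0.9713

Ideal: P_ideal = RT/V_m = (0.08314)(744)/0.439 = 140.902 bar
vdW: P = RT/(V_m − b) − a/V_m² = 61.8562/0.374100 − 5.49/0.192721 = 165.347 − 28.4868 = 136.860 bar
Ratio = 136.860/140.902 = 0.9713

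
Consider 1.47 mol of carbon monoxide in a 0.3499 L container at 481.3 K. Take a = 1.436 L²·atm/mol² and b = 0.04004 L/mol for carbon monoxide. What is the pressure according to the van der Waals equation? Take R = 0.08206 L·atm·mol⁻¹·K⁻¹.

P = nRT/(V − nb) − a n²/V²
nRT/(V − nb) = (1.47)(0.08206)(481.3)/(0.3499 − 1.47×0.04004) = 58.058/0.29104 = 199.48 atm
a n²/V² = (1.436)(1.47)²/(0.3499)² = 25.346 atm
P = 199.48 − 25.346 = 174.1 atm

P ≈ 174.1 atm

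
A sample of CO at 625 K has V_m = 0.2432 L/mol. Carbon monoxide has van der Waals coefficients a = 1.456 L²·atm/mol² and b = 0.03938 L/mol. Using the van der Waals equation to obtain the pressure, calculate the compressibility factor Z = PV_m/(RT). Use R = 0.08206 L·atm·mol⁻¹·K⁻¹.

Z ≈ 1.076

P = RT/(V_m − b) − a/V_m² = (0.08206)(625)/(0.2432 − 0.03938) − 1.456/(0.2432)²
  = 51.288/0.20382 − 24.617 = 251.63 − 24.617 = 227.01 atm
Z = PV_m/(RT) = (227.01)(0.2432)/((0.08206)(625)) = 55.209/51.288 = 1.076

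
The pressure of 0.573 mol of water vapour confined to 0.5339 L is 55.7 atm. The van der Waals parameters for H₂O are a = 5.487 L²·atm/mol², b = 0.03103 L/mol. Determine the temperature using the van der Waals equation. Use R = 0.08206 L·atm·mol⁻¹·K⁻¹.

T = (P + a n²/V²)(V − nb)/(nR)
P + a n²/V² = 55.7 + (5.487)(0.573)²/(0.5339)² = 62.020 atm
V − nb = 0.5339 − (0.573)(0.03103) = 0.51612 L
T = (62.020)(0.51612)/((0.573)(0.08206)) = 680.8 K

T ≈ 680.8 K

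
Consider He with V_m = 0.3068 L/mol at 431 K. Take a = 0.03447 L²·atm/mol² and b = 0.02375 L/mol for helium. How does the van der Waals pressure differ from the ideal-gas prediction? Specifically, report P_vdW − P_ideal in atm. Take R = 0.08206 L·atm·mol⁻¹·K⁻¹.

ΔP ≈ 9.31 atm

Ideal: P_ideal = RT/V_m = (0.08206)(431)/0.3068 = 115.280 atm
vdW: P = RT/(V_m − b) − a/V_m² = 35.3679/0.283050 − 0.03447/0.0941262 = 124.953 − 0.366210 = 124.587 atm
ΔP = 124.587 − 115.280 = 9.31 atm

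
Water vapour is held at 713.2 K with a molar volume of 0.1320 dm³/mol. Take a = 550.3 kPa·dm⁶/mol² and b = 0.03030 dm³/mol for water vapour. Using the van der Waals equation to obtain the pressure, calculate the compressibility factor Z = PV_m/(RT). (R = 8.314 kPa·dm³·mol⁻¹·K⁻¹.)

Z ≈ 0.5949

P = RT/(V_m − b) − a/V_m² = (8.314)(713.2)/(0.1320 − 0.03030) − 550.3/(0.1320)²
  = 5929.5/0.10170 − 31583 = 58304 − 31583 = 26721 kPa
Z = PV_m/(RT) = (26721)(0.1320)/((8.314)(713.2)) = 3527.2/5929.5 = 0.5949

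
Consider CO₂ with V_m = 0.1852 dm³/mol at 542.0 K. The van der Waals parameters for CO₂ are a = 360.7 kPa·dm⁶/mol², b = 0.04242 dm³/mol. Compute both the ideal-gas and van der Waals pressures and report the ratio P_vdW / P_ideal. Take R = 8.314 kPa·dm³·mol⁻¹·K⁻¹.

Ideal: P_ideal = RT/V_m = (8.314)(542.0)/0.1852 = 24331.5 kPa
vdW: P = RT/(V_m − b) − a/V_m² = 4506.19/0.142780 − 360.7/0.0342990 = 31560.4 − 10516.3 = 21044.1 kPa
Ratio = 21044.1/24331.5 = 0.8649

P_vdW / P_ideal ≈ 0.8649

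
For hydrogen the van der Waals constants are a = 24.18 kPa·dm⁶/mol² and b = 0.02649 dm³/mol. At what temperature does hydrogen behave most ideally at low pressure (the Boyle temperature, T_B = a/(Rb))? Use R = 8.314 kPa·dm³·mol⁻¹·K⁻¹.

T_B ≈ 109.8 K

For a van der Waals gas the second virial coefficient B₂ = b − a/(RT) vanishes at T_B = a/(Rb).
T_B = 24.18/(8.314×0.02649) = 24.18/0.22024 = 109.8 K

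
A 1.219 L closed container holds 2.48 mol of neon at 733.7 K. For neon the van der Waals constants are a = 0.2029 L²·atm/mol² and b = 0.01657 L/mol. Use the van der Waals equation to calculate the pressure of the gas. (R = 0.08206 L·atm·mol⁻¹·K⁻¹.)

P ≈ 125.9 atm

P = nRT/(V − nb) − a n²/V²
nRT/(V − nb) = (2.48)(0.08206)(733.7)/(1.219 − 2.48×0.01657) = 149.31/1.1779 = 126.76 atm
a n²/V² = (0.2029)(2.48)²/(1.219)² = 0.83980 atm
P = 126.76 − 0.83980 = 125.9 atm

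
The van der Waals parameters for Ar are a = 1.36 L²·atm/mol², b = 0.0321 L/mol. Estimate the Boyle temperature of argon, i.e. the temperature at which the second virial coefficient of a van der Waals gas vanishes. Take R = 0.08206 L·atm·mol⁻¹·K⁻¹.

For a van der Waals gas the second virial coefficient B₂ = b − a/(RT) vanishes at T_B = a/(Rb).
T_B = 1.36/(0.08206×0.0321) = 1.36/0.0026341 = 516.3 K

T_B ≈ 516.3 K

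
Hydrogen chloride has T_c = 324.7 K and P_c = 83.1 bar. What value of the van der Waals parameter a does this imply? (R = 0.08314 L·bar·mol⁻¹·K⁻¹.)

From T_c = 8a/(27Rb) and P_c = a/(27b²): a = 27 R² T_c²/(64 P_c).
a = 27×(0.08314)²×(324.7)²/(64×83.1) = 19677/5318.4 = 3.700 L²·bar/mol²

a ≈ 3.700 L²·bar/mol²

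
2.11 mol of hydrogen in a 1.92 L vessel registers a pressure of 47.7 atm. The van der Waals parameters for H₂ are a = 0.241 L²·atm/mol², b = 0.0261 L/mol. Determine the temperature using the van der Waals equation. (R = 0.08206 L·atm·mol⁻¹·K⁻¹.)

T = (P + a n²/V²)(V − nb)/(nR)
P + a n²/V² = 47.7 + (0.241)(2.11)²/(1.92)² = 47.991 atm
V − nb = 1.92 − (2.11)(0.0261) = 1.8649 L
T = (47.991)(1.8649)/((2.11)(0.08206)) = 516.9 K

T ≈ 516.9 K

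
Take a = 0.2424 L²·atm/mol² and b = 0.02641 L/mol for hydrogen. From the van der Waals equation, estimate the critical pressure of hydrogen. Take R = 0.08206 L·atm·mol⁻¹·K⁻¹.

For a van der Waals gas, P_c = a/(27b²).
P_c = 0.2424/(27×(0.02641)²) = 0.2424/0.018832 = 12.87 atm

P_c ≈ 12.87 atm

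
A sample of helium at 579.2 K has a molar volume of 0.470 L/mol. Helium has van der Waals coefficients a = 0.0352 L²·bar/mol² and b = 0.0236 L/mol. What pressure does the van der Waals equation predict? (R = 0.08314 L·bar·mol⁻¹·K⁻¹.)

P = RT/(V_m − b) − a/V_m²
RT/(V_m − b) = (0.08314)(579.2)/(0.470 − 0.0236) = 48.155/0.44640 = 107.87 bar
a/V_m² = 0.0352/(0.470)² = 0.15935 bar
P = 107.87 − 0.15935 = 107.7 bar

P ≈ 107.7 bar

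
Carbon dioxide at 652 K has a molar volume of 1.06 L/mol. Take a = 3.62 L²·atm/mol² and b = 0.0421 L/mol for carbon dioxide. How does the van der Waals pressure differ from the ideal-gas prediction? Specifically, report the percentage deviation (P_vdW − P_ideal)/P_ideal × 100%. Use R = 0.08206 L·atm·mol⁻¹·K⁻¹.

Ideal: P_ideal = RT/V_m = (0.08206)(652)/1.06 = 50.4746 atm
vdW: P = RT/(V_m − b) − a/V_m² = 53.5031/1.01790 − 3.62/1.12360 = 52.5622 − 3.22179 = 49.3404 atm
% deviation = (49.3404 − 50.4746)/50.4746 × 100% = -2.25%

-2.25 %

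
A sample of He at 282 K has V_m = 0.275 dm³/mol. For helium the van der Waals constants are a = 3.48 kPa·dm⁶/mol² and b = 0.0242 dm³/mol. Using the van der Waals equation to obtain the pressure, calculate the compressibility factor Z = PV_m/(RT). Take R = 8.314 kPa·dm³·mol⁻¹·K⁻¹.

Z ≈ 1.091

P = RT/(V_m − b) − a/V_m² = (8.314)(282)/(0.275 − 0.0242) − 3.48/(0.275)²
  = 2344.5/0.25080 − 46.017 = 9348.1 − 46.017 = 9302.1 kPa
Z = PV_m/(RT) = (9302.1)(0.275)/((8.314)(282)) = 2558.1/2344.5 = 1.091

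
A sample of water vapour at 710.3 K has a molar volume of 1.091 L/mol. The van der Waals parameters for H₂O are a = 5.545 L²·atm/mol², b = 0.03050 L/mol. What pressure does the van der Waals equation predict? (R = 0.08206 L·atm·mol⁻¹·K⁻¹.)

P ≈ 50.30 atm

P = RT/(V_m − b) − a/V_m²
RT/(V_m − b) = (0.08206)(710.3)/(1.091 − 0.03050) = 58.287/1.0605 = 54.962 atm
a/V_m² = 5.545/(1.091)² = 4.6586 atm
P = 54.962 − 4.6586 = 50.30 atm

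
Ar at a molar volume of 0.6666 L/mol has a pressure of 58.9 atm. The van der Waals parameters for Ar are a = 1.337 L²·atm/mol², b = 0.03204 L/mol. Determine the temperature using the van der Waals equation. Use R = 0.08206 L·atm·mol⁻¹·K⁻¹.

T = (P + a/V_m²)(V_m − b)/R
P + a/V_m² = 58.9 + 1.337/(0.6666)² = 61.909 atm
V_m − b = 0.6666 − 0.03204 = 0.63456 L/mol
T = (61.909)(0.63456)/0.08206 = 478.7 K

T ≈ 478.7 K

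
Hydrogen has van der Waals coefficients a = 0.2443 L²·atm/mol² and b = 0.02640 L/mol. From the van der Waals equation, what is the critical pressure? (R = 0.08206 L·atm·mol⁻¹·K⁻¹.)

For a van der Waals gas, P_c = a/(27b²).
P_c = 0.2443/(27×(0.02640)²) = 0.2443/0.018818 = 12.98 atm

P_c ≈ 12.98 atm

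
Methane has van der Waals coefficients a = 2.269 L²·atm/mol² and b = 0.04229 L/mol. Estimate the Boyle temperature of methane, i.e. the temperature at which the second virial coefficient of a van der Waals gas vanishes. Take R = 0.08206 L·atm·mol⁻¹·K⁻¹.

For a van der Waals gas the second virial coefficient B₂ = b − a/(RT) vanishes at T_B = a/(Rb).
T_B = 2.269/(0.08206×0.04229) = 2.269/0.0034703 = 653.8 K

T_B ≈ 653.8 K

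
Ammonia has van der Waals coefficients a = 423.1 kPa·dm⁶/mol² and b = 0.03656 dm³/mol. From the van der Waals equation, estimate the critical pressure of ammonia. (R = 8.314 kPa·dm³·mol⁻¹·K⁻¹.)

P_c ≈ 11724 kPa

For a van der Waals gas, P_c = a/(27b²).
P_c = 423.1/(27×(0.03656)²) = 423.1/0.036089 = 11724 kPa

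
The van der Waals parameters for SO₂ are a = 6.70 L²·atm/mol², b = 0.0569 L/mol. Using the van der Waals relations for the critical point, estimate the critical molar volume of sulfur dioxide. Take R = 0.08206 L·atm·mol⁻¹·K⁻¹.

For a van der Waals gas, V_m,c = 3b.
V_m,c = 3×0.0569 = 0.1707 L/mol

V_m,c ≈ 0.1707 L/mol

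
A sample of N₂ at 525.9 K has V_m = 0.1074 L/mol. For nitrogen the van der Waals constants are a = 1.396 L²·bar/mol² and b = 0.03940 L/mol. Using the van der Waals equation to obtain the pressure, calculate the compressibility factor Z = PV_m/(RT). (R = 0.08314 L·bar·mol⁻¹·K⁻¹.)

Z ≈ 1.282

P = RT/(V_m − b) − a/V_m² = (0.08314)(525.9)/(0.1074 − 0.03940) − 1.396/(0.1074)²
  = 43.723/0.068000 − 121.03 = 642.99 − 121.03 = 521.96 bar
Z = PV_m/(RT) = (521.96)(0.1074)/((0.08314)(525.9)) = 56.059/43.723 = 1.282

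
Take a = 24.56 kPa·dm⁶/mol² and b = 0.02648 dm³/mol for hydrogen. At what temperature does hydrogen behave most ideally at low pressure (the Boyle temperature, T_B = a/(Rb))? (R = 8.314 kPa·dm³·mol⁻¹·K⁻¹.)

T_B ≈ 111.6 K

For a van der Waals gas the second virial coefficient B₂ = b − a/(RT) vanishes at T_B = a/(Rb).
T_B = 24.56/(8.314×0.02648) = 24.56/0.22015 = 111.6 K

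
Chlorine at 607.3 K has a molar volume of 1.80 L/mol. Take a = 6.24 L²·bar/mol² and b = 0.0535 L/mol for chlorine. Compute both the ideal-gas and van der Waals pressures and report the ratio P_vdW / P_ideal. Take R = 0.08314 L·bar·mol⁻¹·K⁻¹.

Ideal: P_ideal = RT/V_m = (0.08314)(607.3)/1.80 = 28.0505 bar
vdW: P = RT/(V_m − b) − a/V_m² = 50.4909/1.74650 − 6.24/3.24000 = 28.9098 − 1.92593 = 26.9839 bar
Ratio = 26.9839/28.0505 = 0.9620

P_vdW / P_ideal ≈ 0.9620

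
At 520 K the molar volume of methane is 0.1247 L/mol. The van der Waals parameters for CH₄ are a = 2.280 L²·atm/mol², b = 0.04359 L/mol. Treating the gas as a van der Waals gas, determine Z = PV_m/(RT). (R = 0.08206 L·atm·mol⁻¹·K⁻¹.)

P = RT/(V_m − b) − a/V_m² = (0.08206)(520)/(0.1247 − 0.04359) − 2.280/(0.1247)²
  = 42.671/0.081110 − 146.62 = 526.09 − 146.62 = 379.47 atm
Z = PV_m/(RT) = (379.47)(0.1247)/((0.08206)(520)) = 47.320/42.671 = 1.109

Z ≈ 1.109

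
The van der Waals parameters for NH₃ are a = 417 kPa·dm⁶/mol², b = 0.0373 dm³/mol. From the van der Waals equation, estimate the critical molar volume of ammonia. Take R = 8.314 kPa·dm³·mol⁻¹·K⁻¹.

For a van der Waals gas, V_m,c = 3b.
V_m,c = 3×0.0373 = 0.1119 dm³/mol

V_m,c ≈ 0.1119 dm³/mol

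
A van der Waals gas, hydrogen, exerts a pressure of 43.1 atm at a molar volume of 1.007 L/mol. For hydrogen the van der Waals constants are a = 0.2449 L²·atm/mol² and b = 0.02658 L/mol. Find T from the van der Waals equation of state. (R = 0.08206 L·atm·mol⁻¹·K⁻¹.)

T = (P + a/V_m²)(V_m − b)/R
P + a/V_m² = 43.1 + 0.2449/(1.007)² = 43.342 atm
V_m − b = 1.007 − 0.02658 = 0.98042 L/mol
T = (43.342)(0.98042)/0.08206 = 517.8 K

T ≈ 517.8 K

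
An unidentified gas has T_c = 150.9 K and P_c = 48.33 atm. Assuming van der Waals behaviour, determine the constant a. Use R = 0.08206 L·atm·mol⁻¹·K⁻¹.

From T_c = 8a/(27Rb) and P_c = a/(27b²): a = 27 R² T_c²/(64 P_c).
a = 27×(0.08206)²×(150.9)²/(64×48.33) = 4140.0/3093.1 = 1.338 L²·atm/mol²

a ≈ 1.338 L²·atm/mol²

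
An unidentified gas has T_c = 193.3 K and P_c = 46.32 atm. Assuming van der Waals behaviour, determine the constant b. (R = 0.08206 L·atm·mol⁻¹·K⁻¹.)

b ≈ 0.04281 L/mol

From T_c = 8a/(27Rb) and P_c = a/(27b²): b = R T_c/(8 P_c).
b = (0.08206)(193.3)/(8×46.32) = 15.862/370.56 = 0.04281 L/mol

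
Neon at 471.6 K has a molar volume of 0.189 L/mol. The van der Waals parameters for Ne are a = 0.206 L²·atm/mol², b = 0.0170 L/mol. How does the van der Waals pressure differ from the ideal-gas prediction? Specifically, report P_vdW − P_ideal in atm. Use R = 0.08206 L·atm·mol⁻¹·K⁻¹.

Ideal: P_ideal = RT/V_m = (0.08206)(471.6)/0.189 = 204.759 atm
vdW: P = RT/(V_m − b) − a/V_m² = 38.6995/0.172000 − 0.206/0.0357210 = 224.997 − 5.76692 = 219.230 atm
ΔP = 219.230 − 204.759 = 14.47 atm

ΔP ≈ 14.47 atm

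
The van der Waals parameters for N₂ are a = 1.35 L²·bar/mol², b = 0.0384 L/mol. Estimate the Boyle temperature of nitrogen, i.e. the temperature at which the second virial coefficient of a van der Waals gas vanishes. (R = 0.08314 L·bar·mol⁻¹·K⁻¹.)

For a van der Waals gas the second virial coefficient B₂ = b − a/(RT) vanishes at T_B = a/(Rb).
T_B = 1.35/(0.08314×0.0384) = 1.35/0.0031926 = 422.9 K

T_B ≈ 422.9 K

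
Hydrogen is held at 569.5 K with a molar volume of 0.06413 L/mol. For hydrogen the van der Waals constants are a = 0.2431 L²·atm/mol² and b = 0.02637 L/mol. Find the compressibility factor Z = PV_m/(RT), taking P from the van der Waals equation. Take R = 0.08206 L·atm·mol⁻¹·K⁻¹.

Z ≈ 1.617

P = RT/(V_m − b) − a/V_m² = (0.08206)(569.5)/(0.06413 − 0.02637) − 0.2431/(0.06413)²
  = 46.733/0.037760 − 59.110 = 1237.6 − 59.110 = 1178.5 atm
Z = PV_m/(RT) = (1178.5)(0.06413)/((0.08206)(569.5)) = 75.577/46.733 = 1.617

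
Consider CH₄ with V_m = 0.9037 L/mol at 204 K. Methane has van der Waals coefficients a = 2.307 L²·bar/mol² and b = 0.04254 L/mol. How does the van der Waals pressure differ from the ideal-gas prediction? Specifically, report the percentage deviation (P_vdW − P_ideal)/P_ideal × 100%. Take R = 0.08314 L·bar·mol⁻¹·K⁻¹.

-10.11 %

Ideal: P_ideal = RT/V_m = (0.08314)(204)/0.9037 = 18.7679 bar
vdW: P = RT/(V_m − b) − a/V_m² = 16.9606/0.861160 − 2.307/0.816674 = 19.6951 − 2.82487 = 16.8702 bar
% deviation = (16.8702 − 18.7679)/18.7679 × 100% = -10.11%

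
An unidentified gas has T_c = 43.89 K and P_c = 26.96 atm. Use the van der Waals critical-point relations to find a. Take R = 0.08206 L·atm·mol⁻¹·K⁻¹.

From T_c = 8a/(27Rb) and P_c = a/(27b²): a = 27 R² T_c²/(64 P_c).
a = 27×(0.08206)²×(43.89)²/(64×26.96) = 350.23/1725.4 = 0.2030 L²·atm/mol²

a ≈ 0.2030 L²·atm/mol²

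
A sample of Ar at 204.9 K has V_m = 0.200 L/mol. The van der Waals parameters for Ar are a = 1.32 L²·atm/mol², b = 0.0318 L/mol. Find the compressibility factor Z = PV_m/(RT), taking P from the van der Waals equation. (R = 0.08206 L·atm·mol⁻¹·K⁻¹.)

Z ≈ 0.7965

P = RT/(V_m − b) − a/V_m² = (0.08206)(204.9)/(0.200 − 0.0318) − 1.32/(0.200)²
  = 16.814/0.16820 − 33.000 = 99.964 − 33.000 = 66.964 atm
Z = PV_m/(RT) = (66.964)(0.200)/((0.08206)(204.9)) = 13.393/16.814 = 0.7965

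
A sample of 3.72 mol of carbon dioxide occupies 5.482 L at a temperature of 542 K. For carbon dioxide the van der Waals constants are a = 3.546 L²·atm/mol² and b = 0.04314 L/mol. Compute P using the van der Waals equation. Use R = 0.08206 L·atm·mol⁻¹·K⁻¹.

P ≈ 29.46 atm

P = nRT/(V − nb) − a n²/V²
nRT/(V − nb) = (3.72)(0.08206)(542)/(5.482 − 3.72×0.04314) = 165.45/5.3215 = 31.091 atm
a n²/V² = (3.546)(3.72)²/(5.482)² = 1.6329 atm
P = 31.091 − 1.6329 = 29.46 atm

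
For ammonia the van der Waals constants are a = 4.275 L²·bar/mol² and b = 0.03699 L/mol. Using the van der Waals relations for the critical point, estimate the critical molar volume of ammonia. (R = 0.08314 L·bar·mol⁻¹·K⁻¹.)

V_m,c ≈ 0.1110 L/mol

For a van der Waals gas, V_m,c = 3b.
V_m,c = 3×0.03699 = 0.1110 L/mol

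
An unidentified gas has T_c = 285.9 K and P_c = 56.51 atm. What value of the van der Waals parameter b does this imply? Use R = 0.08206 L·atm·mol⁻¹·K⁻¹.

b ≈ 0.05190 L/mol

From T_c = 8a/(27Rb) and P_c = a/(27b²): b = R T_c/(8 P_c).
b = (0.08206)(285.9)/(8×56.51) = 23.461/452.08 = 0.05190 L/mol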